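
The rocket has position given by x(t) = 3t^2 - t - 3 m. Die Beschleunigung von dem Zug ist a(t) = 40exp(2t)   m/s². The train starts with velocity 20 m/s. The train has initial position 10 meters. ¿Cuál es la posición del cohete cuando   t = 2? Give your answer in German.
Aus der Gleichung für die Position x(t) = 3·t^2 - t - 3, setzen wir t = 2 ein und erhalten x = 7.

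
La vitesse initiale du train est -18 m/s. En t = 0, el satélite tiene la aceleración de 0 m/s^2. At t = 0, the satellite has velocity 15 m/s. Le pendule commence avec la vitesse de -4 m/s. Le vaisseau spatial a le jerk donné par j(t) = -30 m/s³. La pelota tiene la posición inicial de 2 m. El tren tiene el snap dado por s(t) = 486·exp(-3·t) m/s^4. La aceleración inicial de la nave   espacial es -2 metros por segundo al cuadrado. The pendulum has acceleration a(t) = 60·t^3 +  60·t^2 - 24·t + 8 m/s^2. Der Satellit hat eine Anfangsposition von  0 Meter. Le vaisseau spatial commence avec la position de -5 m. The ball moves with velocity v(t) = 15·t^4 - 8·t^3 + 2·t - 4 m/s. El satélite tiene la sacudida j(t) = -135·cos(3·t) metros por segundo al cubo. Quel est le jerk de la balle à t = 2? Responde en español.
Para resolver esto, necesitamos tomar 2 derivadas de nuestra ecuación de la velocidad v(t) = 15·t^4 - 8·t^3 + 2·t - 4. Derivando la velocidad, obtenemos la aceleración: a(t) = 60·t^3 - 24·t^2 + 2. Tomando d/dt de a(t), encontramos j(t) = 180·t^2 - 48·t. Tenemos la sacudida j(t) = 180·t^2 - 48·t. Sustituyendo t = 2: j(2) = 624.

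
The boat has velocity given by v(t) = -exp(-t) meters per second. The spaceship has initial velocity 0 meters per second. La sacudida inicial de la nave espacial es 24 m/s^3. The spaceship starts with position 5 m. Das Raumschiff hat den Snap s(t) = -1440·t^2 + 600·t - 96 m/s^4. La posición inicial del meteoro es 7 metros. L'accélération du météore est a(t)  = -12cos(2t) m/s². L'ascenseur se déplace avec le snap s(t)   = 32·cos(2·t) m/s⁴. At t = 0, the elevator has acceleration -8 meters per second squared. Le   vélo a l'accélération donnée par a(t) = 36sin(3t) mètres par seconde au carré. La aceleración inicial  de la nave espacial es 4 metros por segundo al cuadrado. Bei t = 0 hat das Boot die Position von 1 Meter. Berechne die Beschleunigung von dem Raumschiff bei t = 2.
Wir müssen die Stammfunktion unserer Gleichung für den Snap s(t) = -1440·t^2 + 600·t - 96 2-mal finden. Mit ∫s(t)dt und Anwendung von j(0) = 24, finden wir j(t) = -480·t^3 + 300·t^2 - 96·t + 24. Durch Integration von dem Ruck und Verwendung der Anfangsbedingung a(0) = 4, erhalten wir a(t) = -120·t^4 + 100·t^3 - 48·t^2 + 24·t + 4. Mit a(t) = -120·t^4 + 100·t^3 - 48·t^2 + 24·t + 4 und Einsetzen von t = 2, finden wir a = -1260.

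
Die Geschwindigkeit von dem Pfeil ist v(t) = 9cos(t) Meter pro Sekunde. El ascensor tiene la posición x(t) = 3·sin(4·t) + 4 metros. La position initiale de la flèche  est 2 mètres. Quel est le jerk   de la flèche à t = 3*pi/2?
En partant de la vitesse v(t) = 9·cos(t), nous prenons 2 dérivées. La dérivée de la vitesse donne l'accélération: a(t) = -9·sin(t). La dérivée de l'accélération donne le jerk: j(t) = -9·cos(t). De l'équation du jerk j(t) = -9·cos(t), nous substituons t = 3*pi/2 pour obtenir j = 0.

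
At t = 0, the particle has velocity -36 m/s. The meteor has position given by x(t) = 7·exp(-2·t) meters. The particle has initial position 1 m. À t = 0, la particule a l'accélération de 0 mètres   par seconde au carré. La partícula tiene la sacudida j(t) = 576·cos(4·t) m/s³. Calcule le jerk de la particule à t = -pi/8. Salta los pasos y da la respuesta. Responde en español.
La respuesta es 0.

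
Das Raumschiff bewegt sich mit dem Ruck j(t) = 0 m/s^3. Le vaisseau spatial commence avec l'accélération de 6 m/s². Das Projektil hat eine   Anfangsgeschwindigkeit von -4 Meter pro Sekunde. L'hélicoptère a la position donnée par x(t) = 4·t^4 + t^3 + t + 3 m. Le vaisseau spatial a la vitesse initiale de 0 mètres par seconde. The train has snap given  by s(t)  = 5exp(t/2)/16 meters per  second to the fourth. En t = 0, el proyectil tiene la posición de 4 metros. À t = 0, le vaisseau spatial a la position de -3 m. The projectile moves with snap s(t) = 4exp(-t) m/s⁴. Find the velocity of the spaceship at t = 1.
We need to integrate our jerk equation j(t) = 0 2 times. Finding the antiderivative of j(t) and using a(0) = 6: a(t) = 6. Finding the integral of a(t) and using v(0) = 0: v(t) = 6·t. From the given velocity equation v(t) = 6·t, we substitute t = 1 to get v = 6.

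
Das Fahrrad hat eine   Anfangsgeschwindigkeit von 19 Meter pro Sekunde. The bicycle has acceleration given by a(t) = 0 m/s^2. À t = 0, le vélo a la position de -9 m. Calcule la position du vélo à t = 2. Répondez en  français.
Nous devons intégrer notre équation de l'accélération a(t) = 0 2 fois. En prenant ∫a(t)dt et en appliquant v(0) = 19, nous trouvons v(t) = 19. L'intégrale de la vitesse, avec x(0) = -9, donne la position: x(t) = 19·t - 9. De l'équation de la position x(t) = 19·t - 9, nous substituons t = 2 pour obtenir x = 29.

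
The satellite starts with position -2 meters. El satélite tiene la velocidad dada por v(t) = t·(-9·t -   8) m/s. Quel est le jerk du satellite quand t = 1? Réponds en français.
En partant de la vitesse v(t) = t·(-9·t - 8), nous prenons 2 dérivées. La dérivée de la vitesse donne l'accélération: a(t) = -18·t - 8. En prenant d/dt de a(t), nous trouvons j(t) = -18. De l'équation du jerk j(t) = -18, nous substituons t = 1 pour obtenir j = -18.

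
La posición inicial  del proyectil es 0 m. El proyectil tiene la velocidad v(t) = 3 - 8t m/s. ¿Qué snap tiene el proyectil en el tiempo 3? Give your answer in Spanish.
Debemos derivar nuestra ecuación de la velocidad v(t) = 3 - 8·t 3 veces. Tomando d/dt de v(t), encontramos a(t) = -8. La derivada de la aceleración da la sacudida: j(t) = 0. Derivando la sacudida, obtenemos el snap: s(t) = 0. De la ecuación del snap s(t) = 0, sustituimos t = 3 para obtener s = 0.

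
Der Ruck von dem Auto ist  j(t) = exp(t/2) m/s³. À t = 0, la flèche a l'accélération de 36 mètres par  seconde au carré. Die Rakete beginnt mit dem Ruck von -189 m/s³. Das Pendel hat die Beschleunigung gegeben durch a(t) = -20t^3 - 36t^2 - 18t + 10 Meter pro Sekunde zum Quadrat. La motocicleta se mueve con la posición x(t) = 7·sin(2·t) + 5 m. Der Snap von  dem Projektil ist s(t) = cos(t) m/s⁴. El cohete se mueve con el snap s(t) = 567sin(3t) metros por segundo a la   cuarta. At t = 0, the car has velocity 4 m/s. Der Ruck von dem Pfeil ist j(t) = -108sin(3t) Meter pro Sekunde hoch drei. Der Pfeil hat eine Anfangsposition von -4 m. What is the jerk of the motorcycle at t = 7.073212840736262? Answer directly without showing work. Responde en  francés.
La réponse est 0.518482050009931.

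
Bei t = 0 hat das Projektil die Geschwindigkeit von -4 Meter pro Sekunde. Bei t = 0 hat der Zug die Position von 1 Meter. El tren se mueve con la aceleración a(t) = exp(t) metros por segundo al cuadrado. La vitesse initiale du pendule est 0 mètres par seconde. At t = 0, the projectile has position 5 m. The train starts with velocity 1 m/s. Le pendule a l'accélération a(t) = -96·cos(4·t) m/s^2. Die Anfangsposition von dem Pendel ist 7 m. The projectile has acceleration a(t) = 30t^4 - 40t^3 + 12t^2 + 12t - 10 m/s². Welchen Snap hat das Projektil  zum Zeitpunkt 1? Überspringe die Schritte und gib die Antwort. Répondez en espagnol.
La respuesta es 144.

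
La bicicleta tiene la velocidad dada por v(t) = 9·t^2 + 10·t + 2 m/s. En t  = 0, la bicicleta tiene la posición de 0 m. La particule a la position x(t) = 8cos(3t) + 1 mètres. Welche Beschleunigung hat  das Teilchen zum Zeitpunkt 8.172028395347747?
Wir müssen unsere Gleichung für die Position x(t) = 8·cos(3·t) + 1 2-mal ableiten. Durch Ableiten von der Position erhalten wir die Geschwindigkeit: v(t) = -24·sin(3·t). Durch Ableiten von der Geschwindigkeit erhalten wir die Beschleunigung: a(t) = -72·cos(3·t). Wir haben die Beschleunigung a(t) = -72·cos(3·t). Durch Einsetzen von t = 8.172028395347747: a(8.172028395347747) = -58.7388138776495.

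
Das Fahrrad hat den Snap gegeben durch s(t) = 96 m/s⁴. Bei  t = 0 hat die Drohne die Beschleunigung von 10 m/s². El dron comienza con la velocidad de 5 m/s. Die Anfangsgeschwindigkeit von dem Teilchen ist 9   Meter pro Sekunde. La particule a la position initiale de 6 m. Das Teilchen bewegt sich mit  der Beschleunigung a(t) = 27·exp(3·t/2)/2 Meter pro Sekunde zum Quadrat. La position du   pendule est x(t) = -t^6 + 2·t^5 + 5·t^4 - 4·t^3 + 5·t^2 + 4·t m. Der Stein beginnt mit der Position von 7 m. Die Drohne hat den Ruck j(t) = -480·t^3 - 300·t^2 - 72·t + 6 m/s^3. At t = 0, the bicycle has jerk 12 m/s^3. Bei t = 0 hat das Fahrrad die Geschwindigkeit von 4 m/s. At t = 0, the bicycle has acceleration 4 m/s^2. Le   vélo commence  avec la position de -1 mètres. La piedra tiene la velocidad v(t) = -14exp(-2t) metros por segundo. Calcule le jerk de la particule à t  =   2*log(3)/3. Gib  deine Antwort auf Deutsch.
Wir müssen unsere Gleichung für die Beschleunigung a(t) = 27·exp(3·t/2)/2 1-mal ableiten. Die Ableitung von der Beschleunigung ergibt den Ruck: j(t) = 81·exp(3·t/2)/4. Wir haben den Ruck j(t) = 81·exp(3·t/2)/4. Durch Einsetzen von t = 2*log(3)/3: j(2*log(3)/3) = 243/4.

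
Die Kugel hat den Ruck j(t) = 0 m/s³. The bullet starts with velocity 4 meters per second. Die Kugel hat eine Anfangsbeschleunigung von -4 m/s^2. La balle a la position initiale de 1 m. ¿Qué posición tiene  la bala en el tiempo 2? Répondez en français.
Nous devons intégrer notre équation du jerk j(t) = 0 3 fois. La primitive du jerk est l'accélération. En utilisant a(0) = -4, nous obtenons a(t) = -4. En intégrant l'accélération et en utilisant la condition initiale v(0) = 4, nous obtenons v(t) = 4 - 4·t. En intégrant la vitesse et en utilisant la condition initiale x(0) = 1, nous obtenons x(t) = -2·t^2 + 4·t + 1. En utilisant x(t) = -2·t^2 + 4·t + 1 et en substituant t = 2, nous trouvons x = 1.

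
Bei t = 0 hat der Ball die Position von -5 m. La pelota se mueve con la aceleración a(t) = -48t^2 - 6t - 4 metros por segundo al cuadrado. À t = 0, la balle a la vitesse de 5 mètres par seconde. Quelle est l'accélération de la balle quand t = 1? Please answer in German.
Mit a(t) = -48·t^2 - 6·t - 4 und Einsetzen von t = 1, finden wir a = -58.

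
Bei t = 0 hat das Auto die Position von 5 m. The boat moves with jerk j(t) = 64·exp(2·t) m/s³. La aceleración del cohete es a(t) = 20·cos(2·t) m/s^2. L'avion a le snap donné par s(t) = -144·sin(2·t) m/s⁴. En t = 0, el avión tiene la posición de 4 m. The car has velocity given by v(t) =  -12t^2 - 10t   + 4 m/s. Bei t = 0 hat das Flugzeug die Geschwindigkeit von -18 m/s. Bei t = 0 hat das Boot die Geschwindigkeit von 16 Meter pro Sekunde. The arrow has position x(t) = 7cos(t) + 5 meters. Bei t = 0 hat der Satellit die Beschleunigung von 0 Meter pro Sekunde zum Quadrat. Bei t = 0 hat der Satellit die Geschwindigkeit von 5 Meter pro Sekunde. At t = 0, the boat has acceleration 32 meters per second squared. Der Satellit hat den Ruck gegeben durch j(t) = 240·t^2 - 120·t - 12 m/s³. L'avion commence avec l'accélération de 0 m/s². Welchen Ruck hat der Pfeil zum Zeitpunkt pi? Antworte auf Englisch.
To solve this, we need to take 3 derivatives of our position equation x(t) = 7·cos(t) + 5. Differentiating position, we get velocity: v(t) = -7·sin(t). Differentiating velocity, we get acceleration: a(t) = -7·cos(t). Differentiating acceleration, we get jerk: j(t) = 7·sin(t). We have jerk j(t) = 7·sin(t). Substituting t = pi: j(pi) = 0.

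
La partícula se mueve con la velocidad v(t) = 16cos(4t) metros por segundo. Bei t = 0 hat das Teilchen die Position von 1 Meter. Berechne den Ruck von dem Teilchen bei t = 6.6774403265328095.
Ausgehend von der Geschwindigkeit v(t) = 16·cos(4·t), nehmen wir 2 Ableitungen. Durch Ableiten von der Geschwindigkeit erhalten wir die Beschleunigung: a(t) = -64·sin(4·t). Durch Ableiten von der Beschleunigung erhalten wir den Ruck: j(t) = -256·cos(4·t). Wir haben den Ruck j(t) = -256·cos(4·t). Durch Einsetzen von t = 6.6774403265328095: j(6.6774403265328095) = 1.59326987225655.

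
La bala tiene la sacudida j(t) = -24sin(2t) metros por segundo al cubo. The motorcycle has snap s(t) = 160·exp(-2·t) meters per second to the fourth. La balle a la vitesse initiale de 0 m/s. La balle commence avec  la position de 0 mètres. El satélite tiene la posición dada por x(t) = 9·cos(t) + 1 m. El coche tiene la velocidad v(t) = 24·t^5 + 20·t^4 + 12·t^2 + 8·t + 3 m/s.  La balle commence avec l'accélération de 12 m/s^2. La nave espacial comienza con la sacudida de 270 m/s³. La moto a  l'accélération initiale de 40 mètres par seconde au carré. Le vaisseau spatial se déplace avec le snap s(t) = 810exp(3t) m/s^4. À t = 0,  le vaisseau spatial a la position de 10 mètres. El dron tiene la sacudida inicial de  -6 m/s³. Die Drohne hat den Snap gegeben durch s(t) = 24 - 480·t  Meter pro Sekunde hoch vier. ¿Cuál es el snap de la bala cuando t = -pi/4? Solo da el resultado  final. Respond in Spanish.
El snap en t = -pi/4 es s = 0.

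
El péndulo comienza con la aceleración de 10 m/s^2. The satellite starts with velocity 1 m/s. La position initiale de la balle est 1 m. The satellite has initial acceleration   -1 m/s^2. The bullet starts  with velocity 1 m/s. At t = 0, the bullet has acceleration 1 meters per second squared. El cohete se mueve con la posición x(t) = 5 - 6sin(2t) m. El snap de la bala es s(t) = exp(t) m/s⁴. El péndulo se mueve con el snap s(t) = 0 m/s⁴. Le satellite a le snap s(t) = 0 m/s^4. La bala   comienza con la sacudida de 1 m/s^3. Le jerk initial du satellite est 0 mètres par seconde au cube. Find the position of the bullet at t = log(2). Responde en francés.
Nous devons intégrer notre équation du snap s(t) = exp(t) 4 fois. La primitive du snap est le jerk. En utilisant j(0) = 1, nous obtenons j(t) = exp(t). En prenant ∫j(t)dt et en appliquant a(0) = 1, nous trouvons a(t) = exp(t). La primitive de l'accélération est la vitesse. En utilisant v(0) = 1, nous obtenons v(t) = exp(t). En prenant ∫v(t)dt et en appliquant x(0) = 1, nous trouvons x(t) = exp(t). En utilisant x(t) = exp(t) et en substituant t = log(2), nous trouvons x = 2.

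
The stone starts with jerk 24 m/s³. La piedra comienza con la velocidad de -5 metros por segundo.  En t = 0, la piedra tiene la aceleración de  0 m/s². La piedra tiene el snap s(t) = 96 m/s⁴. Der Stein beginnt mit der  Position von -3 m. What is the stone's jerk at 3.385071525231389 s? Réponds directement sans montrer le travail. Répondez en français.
La réponse est 348.966866422213.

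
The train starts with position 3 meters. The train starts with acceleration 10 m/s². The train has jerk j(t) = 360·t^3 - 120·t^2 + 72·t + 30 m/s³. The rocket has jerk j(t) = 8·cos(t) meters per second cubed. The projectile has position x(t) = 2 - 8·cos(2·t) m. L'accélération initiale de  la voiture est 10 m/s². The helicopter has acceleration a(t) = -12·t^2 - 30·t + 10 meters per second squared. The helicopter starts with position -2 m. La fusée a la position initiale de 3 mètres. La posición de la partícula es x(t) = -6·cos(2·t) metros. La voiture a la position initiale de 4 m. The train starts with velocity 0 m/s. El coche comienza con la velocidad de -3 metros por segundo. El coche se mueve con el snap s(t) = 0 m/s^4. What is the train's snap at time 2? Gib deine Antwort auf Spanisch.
Partiendo de la sacudida j(t) = 360·t^3 - 120·t^2 + 72·t + 30, tomamos 1 derivada. La derivada de la sacudida da el snap: s(t) = 1080·t^2 - 240·t + 72. Usando s(t) = 1080·t^2 - 240·t + 72 y sustituyendo t = 2, encontramos s = 3912.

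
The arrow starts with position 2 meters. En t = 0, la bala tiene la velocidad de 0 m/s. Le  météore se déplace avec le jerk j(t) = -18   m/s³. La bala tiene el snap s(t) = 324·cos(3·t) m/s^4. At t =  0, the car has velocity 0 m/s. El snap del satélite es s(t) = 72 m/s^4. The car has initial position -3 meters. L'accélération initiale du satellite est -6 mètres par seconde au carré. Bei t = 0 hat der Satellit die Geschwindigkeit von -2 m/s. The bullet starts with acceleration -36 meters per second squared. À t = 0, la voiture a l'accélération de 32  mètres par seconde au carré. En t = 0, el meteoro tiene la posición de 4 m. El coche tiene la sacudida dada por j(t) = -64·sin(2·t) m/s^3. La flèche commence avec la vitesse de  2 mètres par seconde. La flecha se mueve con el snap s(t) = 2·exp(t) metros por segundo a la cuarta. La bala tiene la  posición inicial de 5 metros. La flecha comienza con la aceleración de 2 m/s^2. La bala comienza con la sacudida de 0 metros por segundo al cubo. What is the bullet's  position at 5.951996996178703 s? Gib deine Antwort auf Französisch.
Pour résoudre ceci, nous devons prendre 4 intégrales de notre équation du snap s(t) = 324·cos(3·t). L'intégrale du snap, avec j(0) = 0, donne le jerk: j(t) = 108·sin(3·t). La primitive du jerk est l'accélération. En utilisant a(0) = -36, nous obtenons a(t) = -36·cos(3·t). En prenant ∫a(t)dt et en appliquant v(0) = 0, nous trouvons v(t) = -12·sin(3·t). En prenant ∫v(t)dt et en appliquant x(0) = 5, nous trouvons x(t) = 4·cos(3·t) + 1. Nous avons la position x(t) = 4·cos(3·t) + 1. En substituant t = 5.951996996178703: x(5.951996996178703) = 3.18282401486202.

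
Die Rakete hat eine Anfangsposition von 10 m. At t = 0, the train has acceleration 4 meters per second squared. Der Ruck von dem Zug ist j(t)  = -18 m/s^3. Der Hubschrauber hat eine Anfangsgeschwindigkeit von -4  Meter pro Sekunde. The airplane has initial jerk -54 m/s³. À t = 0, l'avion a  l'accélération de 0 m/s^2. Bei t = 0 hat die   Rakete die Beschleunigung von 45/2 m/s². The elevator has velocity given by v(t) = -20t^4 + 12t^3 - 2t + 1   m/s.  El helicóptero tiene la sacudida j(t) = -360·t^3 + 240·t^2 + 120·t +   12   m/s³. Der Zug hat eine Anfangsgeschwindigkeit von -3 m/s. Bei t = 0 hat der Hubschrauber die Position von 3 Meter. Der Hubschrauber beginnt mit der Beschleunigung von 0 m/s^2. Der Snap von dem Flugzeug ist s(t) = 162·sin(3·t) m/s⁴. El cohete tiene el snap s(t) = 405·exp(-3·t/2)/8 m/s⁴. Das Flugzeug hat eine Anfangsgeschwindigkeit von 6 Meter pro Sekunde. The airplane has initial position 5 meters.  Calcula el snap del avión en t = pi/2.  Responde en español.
Usando s(t) = 162·sin(3·t) y sustituyendo t = pi/2, encontramos s = -162.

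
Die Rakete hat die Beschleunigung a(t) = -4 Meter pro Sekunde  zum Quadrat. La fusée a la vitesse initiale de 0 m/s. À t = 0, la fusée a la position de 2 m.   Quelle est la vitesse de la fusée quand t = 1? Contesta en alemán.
Ausgehend von der Beschleunigung a(t) = -4, nehmen wir 1 Stammfunktion. Die Stammfunktion von der Beschleunigung ist die Geschwindigkeit. Mit v(0) = 0 erhalten wir v(t) = -4·t. Wir haben die Geschwindigkeit v(t) = -4·t. Durch Einsetzen von t = 1: v(1) = -4.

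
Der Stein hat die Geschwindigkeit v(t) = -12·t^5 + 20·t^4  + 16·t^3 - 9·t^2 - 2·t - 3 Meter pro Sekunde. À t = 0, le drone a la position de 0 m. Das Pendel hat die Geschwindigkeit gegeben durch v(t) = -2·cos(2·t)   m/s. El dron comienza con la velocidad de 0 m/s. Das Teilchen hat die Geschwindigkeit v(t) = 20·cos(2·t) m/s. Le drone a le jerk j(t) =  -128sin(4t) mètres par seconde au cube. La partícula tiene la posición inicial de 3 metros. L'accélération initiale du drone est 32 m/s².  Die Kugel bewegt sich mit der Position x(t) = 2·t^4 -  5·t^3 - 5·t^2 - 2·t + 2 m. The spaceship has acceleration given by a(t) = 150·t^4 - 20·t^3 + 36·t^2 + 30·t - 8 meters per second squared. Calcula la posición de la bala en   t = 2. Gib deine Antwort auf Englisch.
From the given position equation x(t) = 2·t^4 - 5·t^3 - 5·t^2 - 2·t + 2, we substitute t = 2 to get x = -30.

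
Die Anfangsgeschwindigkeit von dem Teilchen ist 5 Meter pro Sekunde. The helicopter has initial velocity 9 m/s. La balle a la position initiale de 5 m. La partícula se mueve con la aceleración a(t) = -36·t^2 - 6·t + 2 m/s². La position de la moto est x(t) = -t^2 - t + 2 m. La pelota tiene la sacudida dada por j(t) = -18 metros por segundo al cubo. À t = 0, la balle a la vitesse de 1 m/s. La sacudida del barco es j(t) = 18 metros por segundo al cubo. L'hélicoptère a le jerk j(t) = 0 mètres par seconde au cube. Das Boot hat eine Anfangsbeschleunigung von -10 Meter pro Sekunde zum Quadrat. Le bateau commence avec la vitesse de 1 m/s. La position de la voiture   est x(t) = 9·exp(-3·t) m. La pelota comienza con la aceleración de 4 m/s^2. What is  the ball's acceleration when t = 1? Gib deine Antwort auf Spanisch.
Para resolver esto, necesitamos tomar 1 integral de nuestra ecuación de la sacudida j(t) = -18. Tomando ∫j(t)dt y aplicando a(0) = 4, encontramos a(t) = 4 - 18·t. Usando a(t) = 4 - 18·t y sustituyendo t = 1, encontramos a = -14.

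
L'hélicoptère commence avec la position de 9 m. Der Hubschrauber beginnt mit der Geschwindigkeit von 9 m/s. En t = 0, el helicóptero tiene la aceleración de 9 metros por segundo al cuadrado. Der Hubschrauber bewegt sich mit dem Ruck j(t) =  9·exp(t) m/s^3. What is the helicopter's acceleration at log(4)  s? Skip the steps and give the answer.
At t = log(4), a = 36.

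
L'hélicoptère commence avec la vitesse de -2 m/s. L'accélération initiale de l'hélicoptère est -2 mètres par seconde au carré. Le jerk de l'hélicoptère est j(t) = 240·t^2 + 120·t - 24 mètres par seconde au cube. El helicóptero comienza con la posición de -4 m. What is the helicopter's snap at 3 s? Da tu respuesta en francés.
Pour résoudre ceci, nous devons prendre 1 dérivée de notre équation du jerk j(t) = 240·t^2 + 120·t - 24. En dérivant le jerk, nous obtenons le snap: s(t) = 480·t + 120. En utilisant s(t) = 480·t + 120 et en substituant t = 3, nous trouvons s = 1560.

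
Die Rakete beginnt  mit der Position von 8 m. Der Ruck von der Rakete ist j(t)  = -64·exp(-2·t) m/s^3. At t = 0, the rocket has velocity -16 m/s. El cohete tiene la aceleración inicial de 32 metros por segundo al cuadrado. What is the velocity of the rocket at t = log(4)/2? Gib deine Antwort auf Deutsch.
Wir müssen unsere Gleichung für den Ruck j(t) = -64·exp(-2·t) 2-mal integrieren. Das Integral von dem Ruck ist die Beschleunigung. Mit a(0) = 32 erhalten wir a(t) = 32·exp(-2·t). Durch Integration von der Beschleunigung und Verwendung der Anfangsbedingung v(0) = -16, erhalten wir v(t) = -16·exp(-2·t). Aus der Gleichung für die Geschwindigkeit v(t) = -16·exp(-2·t), setzen wir t = log(4)/2 ein und erhalten v = -4.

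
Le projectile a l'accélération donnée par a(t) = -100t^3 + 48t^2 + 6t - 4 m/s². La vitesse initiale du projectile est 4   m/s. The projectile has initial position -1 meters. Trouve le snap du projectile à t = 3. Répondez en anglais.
We must differentiate our acceleration equation a(t) = -100·t^3 + 48·t^2 + 6·t - 4 2 times. Differentiating acceleration, we get jerk: j(t) = -300·t^2 + 96·t + 6. Differentiating jerk, we get snap: s(t) = 96 - 600·t. From the given snap equation s(t) = 96 - 600·t, we substitute t = 3 to get s = -1704.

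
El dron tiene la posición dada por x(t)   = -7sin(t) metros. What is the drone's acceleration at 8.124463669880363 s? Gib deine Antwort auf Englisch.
Starting from position x(t) = -7·sin(t), we take 2 derivatives. The derivative of position gives velocity: v(t) = -7·cos(t). The derivative of velocity gives acceleration: a(t) = 7·sin(t). From the given acceleration equation a(t) = 7·sin(t), we substitute t = 8.124463669880363 to get a = 6.74549547189648.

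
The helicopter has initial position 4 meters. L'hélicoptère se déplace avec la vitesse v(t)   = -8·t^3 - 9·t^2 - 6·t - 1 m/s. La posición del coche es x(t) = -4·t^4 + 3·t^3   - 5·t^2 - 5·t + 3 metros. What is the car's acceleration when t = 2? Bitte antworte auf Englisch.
Starting from position x(t) = -4·t^4 + 3·t^3 - 5·t^2 - 5·t + 3, we take 2 derivatives. The derivative of position gives velocity: v(t) = -16·t^3 + 9·t^2 - 10·t - 5. The derivative of velocity gives acceleration: a(t) = -48·t^2 + 18·t - 10. From the given acceleration equation a(t) = -48·t^2 + 18·t - 10, we substitute t = 2 to get a = -166.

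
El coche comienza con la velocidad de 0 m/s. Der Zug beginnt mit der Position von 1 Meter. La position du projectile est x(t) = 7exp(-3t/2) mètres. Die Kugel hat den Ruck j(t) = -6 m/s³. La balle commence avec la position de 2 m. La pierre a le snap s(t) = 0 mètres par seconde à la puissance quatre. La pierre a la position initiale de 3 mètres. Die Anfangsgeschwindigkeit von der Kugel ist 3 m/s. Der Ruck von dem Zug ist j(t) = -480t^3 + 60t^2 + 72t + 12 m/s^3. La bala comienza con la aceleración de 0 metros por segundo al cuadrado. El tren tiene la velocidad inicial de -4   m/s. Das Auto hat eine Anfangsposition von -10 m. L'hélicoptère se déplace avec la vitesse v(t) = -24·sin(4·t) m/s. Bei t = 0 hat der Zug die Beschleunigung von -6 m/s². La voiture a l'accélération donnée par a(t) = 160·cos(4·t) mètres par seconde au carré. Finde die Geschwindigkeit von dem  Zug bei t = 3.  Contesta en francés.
Nous devons trouver l'intégrale de notre équation du jerk j(t) = -480·t^3 + 60·t^2 + 72·t + 12 2 fois. En prenant ∫j(t)dt et en appliquant a(0) = -6, nous trouvons a(t) = -120·t^4 + 20·t^3 + 36·t^2 + 12·t - 6. En intégrant l'accélération et en utilisant la condition initiale v(0) = -4, nous obtenons v(t) = -24·t^5 + 5·t^4 + 12·t^3 + 6·t^2 - 6·t - 4. En utilisant v(t) = -24·t^5 + 5·t^4 + 12·t^3 + 6·t^2 - 6·t - 4 et en substituant t = 3, nous trouvons v = -5071.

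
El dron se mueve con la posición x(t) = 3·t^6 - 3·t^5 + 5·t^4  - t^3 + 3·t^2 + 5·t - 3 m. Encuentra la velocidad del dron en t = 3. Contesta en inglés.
To solve this, we need to take 1 derivative of our position equation x(t) = 3·t^6 - 3·t^5 + 5·t^4 - t^3 + 3·t^2 + 5·t - 3. Differentiating position, we get velocity: v(t) = 18·t^5 - 15·t^4 + 20·t^3 - 3·t^2 + 6·t + 5. From the given velocity equation v(t) = 18·t^5 - 15·t^4 + 20·t^3 - 3·t^2 + 6·t + 5, we substitute t = 3 to get v = 3695.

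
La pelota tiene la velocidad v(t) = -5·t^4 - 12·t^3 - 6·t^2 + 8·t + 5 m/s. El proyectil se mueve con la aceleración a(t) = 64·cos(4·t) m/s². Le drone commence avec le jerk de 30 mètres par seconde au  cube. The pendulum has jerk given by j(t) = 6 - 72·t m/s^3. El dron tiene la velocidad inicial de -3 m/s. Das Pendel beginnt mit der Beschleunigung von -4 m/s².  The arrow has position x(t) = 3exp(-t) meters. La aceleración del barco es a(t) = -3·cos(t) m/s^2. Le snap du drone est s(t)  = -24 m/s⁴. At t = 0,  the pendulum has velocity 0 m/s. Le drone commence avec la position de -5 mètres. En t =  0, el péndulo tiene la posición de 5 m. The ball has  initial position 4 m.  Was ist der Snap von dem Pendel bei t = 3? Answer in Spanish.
Partiendo de la sacudida j(t) = 6 - 72·t, tomamos 1 derivada. Tomando d/dt de j(t), encontramos s(t) = -72. Tenemos el snap s(t) = -72. Sustituyendo t = 3: s(3) = -72.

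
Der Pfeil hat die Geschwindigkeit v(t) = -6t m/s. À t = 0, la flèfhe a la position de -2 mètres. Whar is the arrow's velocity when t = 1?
From the given velocity equation v(t) = -6·t, we substitute t = 1 to get v = -6.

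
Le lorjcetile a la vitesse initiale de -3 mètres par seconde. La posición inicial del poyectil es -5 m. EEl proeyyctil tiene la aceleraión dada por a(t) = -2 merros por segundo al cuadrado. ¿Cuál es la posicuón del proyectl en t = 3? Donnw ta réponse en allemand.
Ausgehend von der Beschleunigung a(t) = -2, nehmen wir 2 Integrale. Mit ∫a(t)dt und Anwendung von v(0) = -3, finden wir v(t) = -2·t - 3. Mit ∫v(t)dt und Anwendung von x(0) = -5, finden wir x(t) = -t^2 - 3·t - 5. Aus der Gleichung für die Position x(t) = -t^2 - 3·t - 5, setzen wir t = 3 ein und erhalten x = -23.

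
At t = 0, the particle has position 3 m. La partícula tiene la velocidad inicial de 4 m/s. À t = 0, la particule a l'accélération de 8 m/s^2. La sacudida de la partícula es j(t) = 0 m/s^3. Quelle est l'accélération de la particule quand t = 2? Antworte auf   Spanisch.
Para resolver esto, necesitamos tomar 1 integral de nuestra ecuación de la sacudida j(t) = 0. La integral de la sacudida es la aceleración. Usando a(0) = 8, obtenemos a(t) = 8. De la ecuación de la aceleración a(t) = 8, sustituimos t = 2 para obtener a = 8.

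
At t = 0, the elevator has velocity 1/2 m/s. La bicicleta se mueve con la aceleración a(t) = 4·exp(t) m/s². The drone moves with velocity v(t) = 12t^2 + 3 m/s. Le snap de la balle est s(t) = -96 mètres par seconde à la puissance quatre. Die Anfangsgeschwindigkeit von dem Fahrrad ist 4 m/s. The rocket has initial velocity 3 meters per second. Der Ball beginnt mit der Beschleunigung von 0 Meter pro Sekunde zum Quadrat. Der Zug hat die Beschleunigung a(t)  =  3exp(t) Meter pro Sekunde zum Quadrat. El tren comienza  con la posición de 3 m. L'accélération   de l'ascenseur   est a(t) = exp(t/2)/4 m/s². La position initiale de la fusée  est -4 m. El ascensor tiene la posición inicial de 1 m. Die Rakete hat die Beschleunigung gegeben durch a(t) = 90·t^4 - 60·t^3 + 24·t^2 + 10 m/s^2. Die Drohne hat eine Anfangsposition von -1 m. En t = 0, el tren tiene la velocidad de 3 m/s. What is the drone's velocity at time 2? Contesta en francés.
De l'équation de la vitesse v(t) = 12·t^2 + 3, nous substituons t = 2 pour obtenir v = 51.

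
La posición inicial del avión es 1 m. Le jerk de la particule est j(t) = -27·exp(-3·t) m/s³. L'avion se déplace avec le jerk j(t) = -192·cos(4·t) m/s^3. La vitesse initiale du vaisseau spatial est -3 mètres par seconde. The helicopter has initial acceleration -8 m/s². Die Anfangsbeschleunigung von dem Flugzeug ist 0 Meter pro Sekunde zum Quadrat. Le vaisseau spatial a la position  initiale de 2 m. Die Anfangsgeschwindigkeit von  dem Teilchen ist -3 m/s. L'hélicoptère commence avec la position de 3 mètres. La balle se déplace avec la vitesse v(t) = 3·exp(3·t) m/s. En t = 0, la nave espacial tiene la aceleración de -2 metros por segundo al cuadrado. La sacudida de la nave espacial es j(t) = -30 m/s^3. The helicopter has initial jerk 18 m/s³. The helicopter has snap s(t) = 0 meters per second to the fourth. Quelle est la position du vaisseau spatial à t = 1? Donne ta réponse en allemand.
Wir müssen die Stammfunktion unserer Gleichung für den Ruck j(t) = -30 3-mal finden. Die Stammfunktion von dem Ruck ist die Beschleunigung. Mit a(0) = -2 erhalten wir a(t) = -30·t - 2. Durch Integration von der Beschleunigung und Verwendung der Anfangsbedingung v(0) = -3, erhalten wir v(t) = -15·t^2 - 2·t - 3. Die Stammfunktion von der Geschwindigkeit, mit x(0) = 2, ergibt die Position: x(t) = -5·t^3 - t^2 - 3·t + 2. Wir haben die Position x(t) = -5·t^3 - t^2 - 3·t + 2. Durch Einsetzen von t = 1: x(1) = -7.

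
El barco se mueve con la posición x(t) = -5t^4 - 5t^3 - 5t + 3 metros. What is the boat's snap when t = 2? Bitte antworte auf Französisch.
Pour résoudre ceci, nous devons prendre 4 dérivées de notre équation de la position x(t) = -5·t^4 - 5·t^3 - 5·t + 3. La dérivée de la position donne la vitesse: v(t) = -20·t^3 - 15·t^2 - 5. En dérivant la vitesse, nous obtenons l'accélération: a(t) = -60·t^2 - 30·t. En dérivant l'accélération, nous obtenons le jerk: j(t) = -120·t - 30. En prenant d/dt de j(t), nous trouvons s(t) = -120. Nous avons le snap s(t) = -120. En substituant t = 2: s(2) = -120.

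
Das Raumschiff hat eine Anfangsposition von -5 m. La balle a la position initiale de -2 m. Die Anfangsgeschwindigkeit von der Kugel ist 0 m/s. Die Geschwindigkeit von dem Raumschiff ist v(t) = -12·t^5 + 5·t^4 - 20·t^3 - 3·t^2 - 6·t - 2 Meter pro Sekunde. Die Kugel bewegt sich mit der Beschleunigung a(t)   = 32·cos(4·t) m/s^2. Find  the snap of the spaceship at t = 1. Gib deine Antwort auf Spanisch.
Partiendo de la velocidad v(t) = -12·t^5 + 5·t^4 - 20·t^3 - 3·t^2 - 6·t - 2, tomamos 3 derivadas. Tomando d/dt de v(t), encontramos a(t) = -60·t^4 + 20·t^3 - 60·t^2 - 6·t - 6. Derivando la aceleración, obtenemos la sacudida: j(t) = -240·t^3 + 60·t^2 - 120·t - 6. La derivada de la sacudida da el snap: s(t) = -720·t^2 + 120·t - 120. Usando s(t) = -720·t^2 + 120·t - 120 y sustituyendo t = 1, encontramos s = -720.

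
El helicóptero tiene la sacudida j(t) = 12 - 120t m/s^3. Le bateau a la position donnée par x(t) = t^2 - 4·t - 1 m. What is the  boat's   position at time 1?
Using x(t) = t^2 - 4·t - 1 and substituting t = 1, we find x = -4.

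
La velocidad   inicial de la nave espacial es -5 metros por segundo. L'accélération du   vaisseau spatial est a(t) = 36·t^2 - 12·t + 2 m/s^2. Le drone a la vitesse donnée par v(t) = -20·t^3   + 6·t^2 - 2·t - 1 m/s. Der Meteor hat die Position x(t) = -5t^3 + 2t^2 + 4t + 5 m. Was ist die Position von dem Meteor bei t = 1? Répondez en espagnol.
Usando x(t) = -5·t^3 + 2·t^2 + 4·t + 5 y sustituyendo t = 1, encontramos x = 6.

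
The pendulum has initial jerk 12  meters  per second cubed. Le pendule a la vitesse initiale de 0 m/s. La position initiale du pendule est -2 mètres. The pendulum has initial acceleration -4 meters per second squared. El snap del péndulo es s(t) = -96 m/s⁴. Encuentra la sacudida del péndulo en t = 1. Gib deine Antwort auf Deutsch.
Wir müssen die Stammfunktion unserer Gleichung für den Snap s(t) = -96 1-mal finden. Die Stammfunktion von dem Snap ist der Ruck. Mit j(0) = 12 erhalten wir j(t) = 12 - 96·t. Wir haben den Ruck j(t) = 12 - 96·t. Durch Einsetzen von t = 1: j(1) = -84.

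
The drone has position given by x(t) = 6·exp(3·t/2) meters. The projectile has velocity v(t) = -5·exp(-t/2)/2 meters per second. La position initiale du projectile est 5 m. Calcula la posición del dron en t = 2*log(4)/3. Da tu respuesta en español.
De la ecuación de la posición x(t) = 6·exp(3·t/2), sustituimos t = 2*log(4)/3 para obtener x = 24.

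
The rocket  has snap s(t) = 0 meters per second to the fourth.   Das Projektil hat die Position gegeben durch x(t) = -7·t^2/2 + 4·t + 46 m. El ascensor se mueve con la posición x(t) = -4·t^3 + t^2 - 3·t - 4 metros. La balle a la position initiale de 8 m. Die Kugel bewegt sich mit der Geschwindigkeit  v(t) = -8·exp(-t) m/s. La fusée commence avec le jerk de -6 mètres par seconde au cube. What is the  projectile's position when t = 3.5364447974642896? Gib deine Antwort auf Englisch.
We have position x(t) = -7·t^2/2 + 4·t + 46. Substituting t = 3.5364447974642896: x(3.5364447974642896) = 16.3732328705643.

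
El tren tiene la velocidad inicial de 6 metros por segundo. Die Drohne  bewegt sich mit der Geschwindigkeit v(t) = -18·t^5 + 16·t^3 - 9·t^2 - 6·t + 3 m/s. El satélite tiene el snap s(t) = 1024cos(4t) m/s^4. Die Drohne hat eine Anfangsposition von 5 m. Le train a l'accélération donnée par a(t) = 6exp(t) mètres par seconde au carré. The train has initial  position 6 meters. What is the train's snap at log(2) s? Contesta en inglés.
We must differentiate our acceleration equation a(t) = 6·exp(t) 2 times. Taking d/dt of a(t), we find j(t) = 6·exp(t). The derivative of jerk gives snap: s(t) = 6·exp(t). We have snap s(t) = 6·exp(t). Substituting t = log(2): s(log(2)) = 12.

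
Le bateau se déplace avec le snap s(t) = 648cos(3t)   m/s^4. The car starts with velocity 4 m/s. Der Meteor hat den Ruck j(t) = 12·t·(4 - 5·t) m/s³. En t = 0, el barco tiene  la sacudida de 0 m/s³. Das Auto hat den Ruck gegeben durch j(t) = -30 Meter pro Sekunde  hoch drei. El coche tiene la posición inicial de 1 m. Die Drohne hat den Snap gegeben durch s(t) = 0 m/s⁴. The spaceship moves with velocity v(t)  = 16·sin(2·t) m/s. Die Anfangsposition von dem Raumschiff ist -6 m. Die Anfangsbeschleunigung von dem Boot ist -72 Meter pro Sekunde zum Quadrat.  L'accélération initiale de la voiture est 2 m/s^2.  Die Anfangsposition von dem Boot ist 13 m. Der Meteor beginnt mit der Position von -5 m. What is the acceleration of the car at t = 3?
To find the answer, we compute 1 integral of j(t) = -30. The antiderivative of jerk, with a(0) = 2, gives acceleration: a(t) = 2 - 30·t. We have acceleration a(t) = 2 - 30·t. Substituting t = 3: a(3) = -88.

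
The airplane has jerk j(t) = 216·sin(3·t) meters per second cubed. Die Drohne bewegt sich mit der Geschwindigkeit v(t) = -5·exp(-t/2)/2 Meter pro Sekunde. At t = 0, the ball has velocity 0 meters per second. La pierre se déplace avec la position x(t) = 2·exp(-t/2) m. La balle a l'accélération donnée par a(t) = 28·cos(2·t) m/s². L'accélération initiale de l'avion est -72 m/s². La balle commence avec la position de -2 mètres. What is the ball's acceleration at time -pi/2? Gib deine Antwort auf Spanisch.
Tenemos la aceleración a(t) = 28·cos(2·t). Sustituyendo t = -pi/2: a(-pi/2) = -28.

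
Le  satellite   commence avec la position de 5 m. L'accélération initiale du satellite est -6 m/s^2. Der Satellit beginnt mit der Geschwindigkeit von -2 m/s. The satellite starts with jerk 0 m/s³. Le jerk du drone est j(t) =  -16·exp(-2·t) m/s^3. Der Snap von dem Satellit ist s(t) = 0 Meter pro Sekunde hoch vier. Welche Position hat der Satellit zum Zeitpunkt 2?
Wir müssen unsere Gleichung für den Snap s(t) = 0 4-mal integrieren. Die Stammfunktion von dem Snap, mit j(0) = 0, ergibt den Ruck: j(t) = 0. Mit ∫j(t)dt und Anwendung von a(0) = -6, finden wir a(t) = -6. Die Stammfunktion von der Beschleunigung ist die Geschwindigkeit. Mit v(0) = -2 erhalten wir v(t) = -6·t - 2. Das Integral von der Geschwindigkeit ist die Position. Mit x(0) = 5 erhalten wir x(t) = -3·t^2 - 2·t + 5. Wir haben die Position x(t) = -3·t^2 - 2·t + 5. Durch Einsetzen von t = 2: x(2) = -11.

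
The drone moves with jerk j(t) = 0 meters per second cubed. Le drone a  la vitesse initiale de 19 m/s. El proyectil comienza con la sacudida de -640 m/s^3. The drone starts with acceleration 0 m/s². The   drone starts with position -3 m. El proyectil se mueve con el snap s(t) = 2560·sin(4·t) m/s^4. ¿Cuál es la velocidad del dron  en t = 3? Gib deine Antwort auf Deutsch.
Um dies zu lösen, müssen wir 2 Integrale unserer Gleichung für den Ruck j(t) = 0 finden. Mit ∫j(t)dt und Anwendung von a(0) = 0, finden wir a(t) = 0. Die Stammfunktion von der Beschleunigung, mit v(0) = 19, ergibt die Geschwindigkeit: v(t) = 19. Wir haben die Geschwindigkeit v(t) = 19. Durch Einsetzen von t = 3: v(3) = 19.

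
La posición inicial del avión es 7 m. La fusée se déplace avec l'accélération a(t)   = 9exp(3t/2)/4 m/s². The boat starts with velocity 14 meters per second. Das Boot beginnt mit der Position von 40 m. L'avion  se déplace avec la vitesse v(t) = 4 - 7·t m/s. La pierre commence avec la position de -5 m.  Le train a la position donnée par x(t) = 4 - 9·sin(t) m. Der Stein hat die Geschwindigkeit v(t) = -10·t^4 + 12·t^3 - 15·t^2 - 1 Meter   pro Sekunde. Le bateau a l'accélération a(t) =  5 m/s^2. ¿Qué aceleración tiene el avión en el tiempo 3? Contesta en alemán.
Wir müssen unsere Gleichung für die Geschwindigkeit v(t) = 4 - 7·t 1-mal ableiten. Die Ableitung von der Geschwindigkeit ergibt die Beschleunigung: a(t) = -7. Wir haben die Beschleunigung a(t) = -7. Durch Einsetzen von t = 3: a(3) = -7.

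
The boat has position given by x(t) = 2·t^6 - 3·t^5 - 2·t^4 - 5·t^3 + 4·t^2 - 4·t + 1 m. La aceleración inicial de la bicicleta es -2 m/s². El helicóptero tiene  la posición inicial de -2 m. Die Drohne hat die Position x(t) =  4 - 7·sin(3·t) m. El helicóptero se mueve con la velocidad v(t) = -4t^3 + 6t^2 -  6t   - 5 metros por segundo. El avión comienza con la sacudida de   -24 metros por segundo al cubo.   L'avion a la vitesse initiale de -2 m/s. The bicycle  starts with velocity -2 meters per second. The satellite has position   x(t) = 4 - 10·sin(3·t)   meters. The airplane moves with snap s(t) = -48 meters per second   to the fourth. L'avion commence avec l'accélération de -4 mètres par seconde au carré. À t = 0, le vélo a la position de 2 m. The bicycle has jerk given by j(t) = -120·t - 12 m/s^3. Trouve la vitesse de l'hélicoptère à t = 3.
Nous avons la vitesse v(t) = -4·t^3 + 6·t^2 - 6·t - 5. En substituant t = 3: v(3) = -77.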